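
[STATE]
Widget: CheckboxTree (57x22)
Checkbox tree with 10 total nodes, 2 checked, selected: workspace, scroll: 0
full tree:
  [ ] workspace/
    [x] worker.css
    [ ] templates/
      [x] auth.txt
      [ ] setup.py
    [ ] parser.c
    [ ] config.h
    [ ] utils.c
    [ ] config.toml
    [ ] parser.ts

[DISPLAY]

>[-] workspace/                                          
   [x] worker.css                                        
   [-] templates/                                        
     [x] auth.txt                                        
     [ ] setup.py                                        
   [ ] parser.c                                          
   [ ] config.h                                          
   [ ] utils.c                                           
   [ ] config.toml                                       
   [ ] parser.ts                                         
                                                         
                                                         
                                                         
                                                         
                                                         
                                                         
                                                         
                                                         
                                                         
                                                         
                                                         
                                                         


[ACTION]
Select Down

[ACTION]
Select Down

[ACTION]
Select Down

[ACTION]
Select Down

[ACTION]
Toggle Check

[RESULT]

 [-] workspace/                                          
   [x] worker.css                                        
   [x] templates/                                        
     [x] auth.txt                                        
>    [x] setup.py                                        
   [ ] parser.c                                          
   [ ] config.h                                          
   [ ] utils.c                                           
   [ ] config.toml                                       
   [ ] parser.ts                                         
                                                         
                                                         
                                                         
                                                         
                                                         
                                                         
                                                         
                                                         
                                                         
                                                         
                                                         
                                                         


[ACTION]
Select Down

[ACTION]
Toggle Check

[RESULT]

 [-] workspace/                                          
   [x] worker.css                                        
   [x] templates/                                        
     [x] auth.txt                                        
     [x] setup.py                                        
>  [x] parser.c                                          
   [ ] config.h                                          
   [ ] utils.c                                           
   [ ] config.toml                                       
   [ ] parser.ts                                         
                                                         
                                                         
                                                         
                                                         
                                                         
                                                         
                                                         
                                                         
                                                         
                                                         
                                                         
                                                         


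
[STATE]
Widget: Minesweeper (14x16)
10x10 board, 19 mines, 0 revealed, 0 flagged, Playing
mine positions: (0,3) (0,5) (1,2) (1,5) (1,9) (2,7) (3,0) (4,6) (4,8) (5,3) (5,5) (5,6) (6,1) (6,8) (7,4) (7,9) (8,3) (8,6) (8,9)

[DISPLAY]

■■■■■■■■■■    
■■■■■■■■■■    
■■■■■■■■■■    
■■■■■■■■■■    
■■■■■■■■■■    
■■■■■■■■■■    
■■■■■■■■■■    
■■■■■■■■■■    
■■■■■■■■■■    
■■■■■■■■■■    
              
              
              
              
              
              


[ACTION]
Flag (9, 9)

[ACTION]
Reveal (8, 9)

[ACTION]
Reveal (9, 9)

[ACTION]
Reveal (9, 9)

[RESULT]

■■■✹■✹■■■■    
■■✹■■✹■■■✹    
■■■■■■■✹■■    
✹■■■■■■■■■    
■■■■■■✹■✹■    
■■■✹■✹✹■■■    
■✹■■■■■■✹■    
■■■■✹■■■■✹    
■■■✹■■✹■■✹    
■■■■■■■■■⚑    
              
              
              
              
              
              


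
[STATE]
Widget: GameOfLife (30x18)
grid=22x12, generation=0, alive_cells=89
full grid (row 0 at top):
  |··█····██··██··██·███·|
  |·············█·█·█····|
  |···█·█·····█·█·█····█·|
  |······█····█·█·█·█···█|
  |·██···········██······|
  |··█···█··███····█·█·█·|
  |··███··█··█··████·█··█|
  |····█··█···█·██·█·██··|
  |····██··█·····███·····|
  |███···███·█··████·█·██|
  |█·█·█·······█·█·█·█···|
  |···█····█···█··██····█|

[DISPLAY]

Gen: 0                        
··█····██··██··██·███·        
·············█·█·█····        
···█·█·····█·█·█····█·        
······█····█·█·█·█···█        
·██···········██······        
··█···█··███····█·█·█·        
··███··█··█··████·█··█        
····█··█···█·██·█·██··        
····██··█·····███·····        
███···███·█··████·█·██        
█·█·█·······█·█·█·█···        
···█····█···█··██····█        
                              
                              
                              
                              
                              


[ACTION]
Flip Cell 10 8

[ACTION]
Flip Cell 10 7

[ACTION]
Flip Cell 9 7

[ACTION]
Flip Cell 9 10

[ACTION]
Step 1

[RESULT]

Gen: 1                        
············█·██████··        
···········█·█·█·██·█·        
·············█·█······        
··█··········█·█······        
·██········██·██·█····        
·········███·█··█··█··        
··█·██████···█··█·█·█·        
······███···█·····██··        
·█·████·█···█·····█·█·        
█·█·█·█·██·········█··        
█·█·····██··█······███        
···█···██····█·███····        
                              
                              
                              
                              
                              


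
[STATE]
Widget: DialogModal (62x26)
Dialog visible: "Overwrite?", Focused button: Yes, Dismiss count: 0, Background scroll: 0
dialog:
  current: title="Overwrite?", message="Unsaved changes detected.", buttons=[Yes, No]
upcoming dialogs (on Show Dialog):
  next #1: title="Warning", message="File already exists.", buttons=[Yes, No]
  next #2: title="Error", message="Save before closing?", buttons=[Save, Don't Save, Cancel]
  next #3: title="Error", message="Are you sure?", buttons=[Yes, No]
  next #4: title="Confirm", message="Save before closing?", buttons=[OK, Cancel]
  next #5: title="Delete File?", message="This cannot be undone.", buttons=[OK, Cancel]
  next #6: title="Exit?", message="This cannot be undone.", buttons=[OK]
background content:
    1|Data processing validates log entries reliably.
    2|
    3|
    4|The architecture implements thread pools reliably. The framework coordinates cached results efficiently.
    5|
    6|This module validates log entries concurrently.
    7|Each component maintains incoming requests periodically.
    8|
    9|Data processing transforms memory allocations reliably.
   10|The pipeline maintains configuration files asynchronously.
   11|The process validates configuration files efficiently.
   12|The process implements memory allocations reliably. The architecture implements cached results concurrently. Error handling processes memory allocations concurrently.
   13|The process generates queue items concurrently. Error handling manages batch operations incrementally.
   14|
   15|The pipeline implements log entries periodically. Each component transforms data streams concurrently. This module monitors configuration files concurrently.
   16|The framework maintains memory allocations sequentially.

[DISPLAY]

Data processing validates log entries reliably.               
                                                              
                                                              
The architecture implements thread pools reliably. The framewo
                                                              
This module validates log entries concurrently.               
Each component maintains incoming requests periodically.      
                                                              
Data processing transforms memory allocations reliably.       
The pipeline maintains configuration files asynchronously.    
The process vali┌───────────────────────────┐iciently.        
The process impl│         Overwrite?        │iably. The archit
The process gene│ Unsaved changes detected. │y. Error handling
                │         [Yes]  No         │                 
The pipeline imp└───────────────────────────┘lly. Each compone
The framework maintains memory allocations sequentially.      
                                                              
                                                              
                                                              
                                                              
                                                              
                                                              
                                                              
                                                              
                                                              
                                                              


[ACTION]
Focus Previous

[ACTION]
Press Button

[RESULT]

Data processing validates log entries reliably.               
                                                              
                                                              
The architecture implements thread pools reliably. The framewo
                                                              
This module validates log entries concurrently.               
Each component maintains incoming requests periodically.      
                                                              
Data processing transforms memory allocations reliably.       
The pipeline maintains configuration files asynchronously.    
The process validates configuration files efficiently.        
The process implements memory allocations reliably. The archit
The process generates queue items concurrently. Error handling
                                                              
The pipeline implements log entries periodically. Each compone
The framework maintains memory allocations sequentially.      
                                                              
                                                              
                                                              
                                                              
                                                              
                                                              
                                                              
                                                              
                                                              
                                                              


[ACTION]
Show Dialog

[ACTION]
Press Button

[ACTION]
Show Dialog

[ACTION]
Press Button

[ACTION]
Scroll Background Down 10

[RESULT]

The process validates configuration files efficiently.        
The process implements memory allocations reliably. The archit
The process generates queue items concurrently. Error handling
                                                              
The pipeline implements log entries periodically. Each compone
The framework maintains memory allocations sequentially.      
                                                              
                                                              
                                                              
                                                              
                                                              
                                                              
                                                              
                                                              
                                                              
                                                              
                                                              
                                                              
                                                              
                                                              
                                                              
                                                              
                                                              
                                                              
                                                              
                                                              


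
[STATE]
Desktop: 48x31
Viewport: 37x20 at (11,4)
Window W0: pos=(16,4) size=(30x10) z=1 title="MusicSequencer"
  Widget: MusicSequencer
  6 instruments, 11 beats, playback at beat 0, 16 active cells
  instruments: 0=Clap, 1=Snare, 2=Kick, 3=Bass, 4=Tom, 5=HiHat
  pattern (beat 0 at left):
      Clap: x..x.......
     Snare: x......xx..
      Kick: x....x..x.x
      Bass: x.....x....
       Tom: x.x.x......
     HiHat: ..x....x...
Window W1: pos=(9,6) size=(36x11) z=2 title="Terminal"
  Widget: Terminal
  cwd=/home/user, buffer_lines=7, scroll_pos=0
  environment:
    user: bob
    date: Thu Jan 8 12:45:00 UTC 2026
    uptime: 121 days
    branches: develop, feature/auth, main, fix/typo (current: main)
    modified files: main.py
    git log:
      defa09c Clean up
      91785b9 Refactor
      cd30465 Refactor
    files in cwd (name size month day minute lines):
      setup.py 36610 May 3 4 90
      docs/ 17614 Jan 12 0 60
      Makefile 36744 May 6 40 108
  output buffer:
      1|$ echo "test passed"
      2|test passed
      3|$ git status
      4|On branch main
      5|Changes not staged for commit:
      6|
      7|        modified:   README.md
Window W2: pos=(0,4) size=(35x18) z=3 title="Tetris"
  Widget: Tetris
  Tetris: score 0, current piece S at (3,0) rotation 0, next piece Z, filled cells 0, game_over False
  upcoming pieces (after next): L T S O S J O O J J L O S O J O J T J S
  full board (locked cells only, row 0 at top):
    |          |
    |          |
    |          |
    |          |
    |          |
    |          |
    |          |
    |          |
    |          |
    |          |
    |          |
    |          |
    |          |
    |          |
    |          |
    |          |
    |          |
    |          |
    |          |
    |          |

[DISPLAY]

━━━━━━━━━━━━━━━━━━━━━━━┓━━━━━━━━━━┓  
                       ┃          ┃  
───────────────────────┨━━━━━━━━━┓┨  
│Next:                 ┃         ┃┃  
│▓▓                    ┃─────────┨┃  
│ ▓▓                   ┃         ┃┃  
│                      ┃         ┃┃  
│                      ┃         ┃┃  
│                      ┃         ┃┃  
│Score:                ┃mmit:    ┃┛  
│0                     ┃         ┃   
│                      ┃E.md     ┃   
│                      ┃━━━━━━━━━┛   
│                      ┃             
│                      ┃             
│                      ┃             
│                      ┃             
━━━━━━━━━━━━━━━━━━━━━━━┛             
                                     
                                     


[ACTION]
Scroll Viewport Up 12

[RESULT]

                                     
                                     
                                     
                                     
━━━━━━━━━━━━━━━━━━━━━━━┓━━━━━━━━━━┓  
                       ┃          ┃  
───────────────────────┨━━━━━━━━━┓┨  
│Next:                 ┃         ┃┃  
│▓▓                    ┃─────────┨┃  
│ ▓▓                   ┃         ┃┃  
│                      ┃         ┃┃  
│                      ┃         ┃┃  
│                      ┃         ┃┃  
│Score:                ┃mmit:    ┃┛  
│0                     ┃         ┃   
│                      ┃E.md     ┃   
│                      ┃━━━━━━━━━┛   
│                      ┃             
│                      ┃             
│                      ┃             


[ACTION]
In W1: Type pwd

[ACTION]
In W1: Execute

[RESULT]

                                     
                                     
                                     
                                     
━━━━━━━━━━━━━━━━━━━━━━━┓━━━━━━━━━━┓  
                       ┃          ┃  
───────────────────────┨━━━━━━━━━┓┨  
│Next:                 ┃         ┃┃  
│▓▓                    ┃─────────┨┃  
│ ▓▓                   ┃         ┃┃  
│                      ┃mmit:    ┃┃  
│                      ┃         ┃┃  
│                      ┃E.md     ┃┃  
│Score:                ┃         ┃┛  
│0                     ┃         ┃   
│                      ┃         ┃   
│                      ┃━━━━━━━━━┛   
│                      ┃             
│                      ┃             
│                      ┃             


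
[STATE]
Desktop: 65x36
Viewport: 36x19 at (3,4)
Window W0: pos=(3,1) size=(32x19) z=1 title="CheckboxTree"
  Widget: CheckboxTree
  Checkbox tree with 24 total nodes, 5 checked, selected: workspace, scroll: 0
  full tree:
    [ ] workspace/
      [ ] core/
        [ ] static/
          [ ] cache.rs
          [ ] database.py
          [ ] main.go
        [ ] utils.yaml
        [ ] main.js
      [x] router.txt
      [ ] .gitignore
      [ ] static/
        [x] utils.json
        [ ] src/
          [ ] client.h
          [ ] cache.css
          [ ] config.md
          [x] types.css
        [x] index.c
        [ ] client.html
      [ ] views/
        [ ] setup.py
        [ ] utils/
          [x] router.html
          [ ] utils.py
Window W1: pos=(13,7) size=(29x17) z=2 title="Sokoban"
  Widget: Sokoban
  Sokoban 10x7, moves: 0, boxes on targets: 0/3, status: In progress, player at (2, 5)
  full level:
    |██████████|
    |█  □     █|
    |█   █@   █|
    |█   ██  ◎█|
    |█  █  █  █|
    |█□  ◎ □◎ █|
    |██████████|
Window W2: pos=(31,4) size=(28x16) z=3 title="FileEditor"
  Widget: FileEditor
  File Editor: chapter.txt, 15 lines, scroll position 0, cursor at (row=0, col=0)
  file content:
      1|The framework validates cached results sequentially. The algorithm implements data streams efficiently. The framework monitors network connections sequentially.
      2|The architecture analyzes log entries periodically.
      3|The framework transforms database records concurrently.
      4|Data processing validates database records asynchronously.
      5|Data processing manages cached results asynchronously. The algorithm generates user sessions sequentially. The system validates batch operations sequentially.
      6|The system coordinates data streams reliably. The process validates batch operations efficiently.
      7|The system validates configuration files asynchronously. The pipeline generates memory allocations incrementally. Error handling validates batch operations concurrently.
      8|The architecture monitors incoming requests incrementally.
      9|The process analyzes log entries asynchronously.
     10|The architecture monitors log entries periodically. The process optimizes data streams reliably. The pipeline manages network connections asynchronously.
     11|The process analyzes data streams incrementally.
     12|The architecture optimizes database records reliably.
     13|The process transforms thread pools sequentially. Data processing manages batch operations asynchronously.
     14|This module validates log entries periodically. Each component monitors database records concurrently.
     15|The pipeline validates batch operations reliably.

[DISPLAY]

┃>[-] workspace/            ┏━━━━━━━
┃   [ ] core/               ┃ FileEd
┃     [ ] static/           ┠───────
┃       [ ┏━━━━━━━━━━━━━━━━━┃█he fra
┃       [ ┃ Sokoban         ┃The arc
┃       [ ┠─────────────────┃The fra
┃     [ ] ┃██████████       ┃Data pr
┃     [ ] ┃█  □     █       ┃Data pr
┃   [x] ro┃█   █@   █       ┃The sys
┃   [ ] .g┃█   ██  ◎█       ┃The sys
┃   [-] st┃█  █  █  █       ┃The arc
┃     [x] ┃█□  ◎ □◎ █       ┃The pro
┃     [-] ┃██████████       ┃The arc
┃       [ ┃Moves: 0  0/3    ┃The pro
┃       [ ┃                 ┃The arc
┗━━━━━━━━━┃                 ┗━━━━━━━
          ┃                         
          ┃                         
          ┃                         


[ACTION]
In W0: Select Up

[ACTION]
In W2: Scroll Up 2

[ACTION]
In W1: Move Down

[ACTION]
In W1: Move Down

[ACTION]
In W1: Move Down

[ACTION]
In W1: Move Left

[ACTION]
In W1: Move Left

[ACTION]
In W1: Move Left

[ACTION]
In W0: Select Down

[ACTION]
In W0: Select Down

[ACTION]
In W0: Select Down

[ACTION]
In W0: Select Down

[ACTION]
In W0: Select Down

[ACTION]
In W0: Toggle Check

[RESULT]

┃ [-] workspace/            ┏━━━━━━━
┃   [-] core/               ┃ FileEd
┃     [-] static/           ┠───────
┃       [ ┏━━━━━━━━━━━━━━━━━┃█he fra
┃       [ ┃ Sokoban         ┃The arc
┃>      [x┠─────────────────┃The fra
┃     [ ] ┃██████████       ┃Data pr
┃     [ ] ┃█  □     █       ┃Data pr
┃   [x] ro┃█   █@   █       ┃The sys
┃   [ ] .g┃█   ██  ◎█       ┃The sys
┃   [-] st┃█  █  █  █       ┃The arc
┃     [x] ┃█□  ◎ □◎ █       ┃The pro
┃     [-] ┃██████████       ┃The arc
┃       [ ┃Moves: 0  0/3    ┃The pro
┃       [ ┃                 ┃The arc
┗━━━━━━━━━┃                 ┗━━━━━━━
          ┃                         
          ┃                         
          ┃                         


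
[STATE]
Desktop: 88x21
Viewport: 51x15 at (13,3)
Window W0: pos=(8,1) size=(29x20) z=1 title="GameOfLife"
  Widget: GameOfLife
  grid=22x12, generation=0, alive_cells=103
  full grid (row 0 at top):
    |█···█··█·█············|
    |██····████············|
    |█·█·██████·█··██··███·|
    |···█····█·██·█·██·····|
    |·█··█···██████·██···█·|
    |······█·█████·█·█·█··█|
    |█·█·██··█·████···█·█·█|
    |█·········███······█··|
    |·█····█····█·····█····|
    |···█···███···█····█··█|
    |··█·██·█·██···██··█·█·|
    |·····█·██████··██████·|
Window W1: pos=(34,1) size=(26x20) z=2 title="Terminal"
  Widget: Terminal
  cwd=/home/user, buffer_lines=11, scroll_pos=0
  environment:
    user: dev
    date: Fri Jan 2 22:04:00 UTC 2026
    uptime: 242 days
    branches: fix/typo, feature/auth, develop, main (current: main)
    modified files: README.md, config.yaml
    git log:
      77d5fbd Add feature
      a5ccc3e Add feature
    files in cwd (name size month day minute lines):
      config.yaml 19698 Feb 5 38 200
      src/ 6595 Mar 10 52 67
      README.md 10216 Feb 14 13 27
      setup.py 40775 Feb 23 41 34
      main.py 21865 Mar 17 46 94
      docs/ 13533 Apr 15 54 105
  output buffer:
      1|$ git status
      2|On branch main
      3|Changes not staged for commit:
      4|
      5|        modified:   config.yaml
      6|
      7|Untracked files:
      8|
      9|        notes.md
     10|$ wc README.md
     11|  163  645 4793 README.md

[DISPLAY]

─────────────────────┠────────────────────────┨    
 0                   ┃$ git status            ┃    
█··█·█············   ┃On branch main          ┃    
··████············   ┃Changes not staged for c┃    
██████·█··██··███·   ┃                        ┃    
····█·██·█·██·····   ┃        modified:   conf┃    
█···██████·██···█·   ┃                        ┃    
··█·█████·█·█·█··█   ┃Untracked files:        ┃    
██··█·████···█·█·█   ┃                        ┃    
······███······█··   ┃        notes.md        ┃    
··█····█·····█····   ┃$ wc README.md          ┃    
···███···█····█··█   ┃  163  645 4793 README.m┃    
██·█·██···██··█·█·   ┃$ █                     ┃    
·█·██████··██████·   ┃                        ┃    
                     ┃                        ┃    


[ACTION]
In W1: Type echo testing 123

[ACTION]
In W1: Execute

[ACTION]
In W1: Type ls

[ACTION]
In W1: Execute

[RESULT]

─────────────────────┠────────────────────────┨    
 0                   ┃$ git status            ┃    
█··█·█············   ┃On branch main          ┃    
··████············   ┃Changes not staged for c┃    
██████·█··██··███·   ┃                        ┃    
····█·██·█·██·····   ┃        modified:   conf┃    
█···██████·██···█·   ┃                        ┃    
··█·█████·█·█·█··█   ┃Untracked files:        ┃    
██··█·████···█·█·█   ┃                        ┃    
······███······█··   ┃        notes.md        ┃    
··█····█·····█····   ┃$ wc README.md          ┃    
···███···█····█··█   ┃  163  645 4793 README.m┃    
██·█·██···██··█·█·   ┃$ echo testing 123      ┃    
·█·██████··██████·   ┃testing 123             ┃    
                     ┃$ ls                    ┃    


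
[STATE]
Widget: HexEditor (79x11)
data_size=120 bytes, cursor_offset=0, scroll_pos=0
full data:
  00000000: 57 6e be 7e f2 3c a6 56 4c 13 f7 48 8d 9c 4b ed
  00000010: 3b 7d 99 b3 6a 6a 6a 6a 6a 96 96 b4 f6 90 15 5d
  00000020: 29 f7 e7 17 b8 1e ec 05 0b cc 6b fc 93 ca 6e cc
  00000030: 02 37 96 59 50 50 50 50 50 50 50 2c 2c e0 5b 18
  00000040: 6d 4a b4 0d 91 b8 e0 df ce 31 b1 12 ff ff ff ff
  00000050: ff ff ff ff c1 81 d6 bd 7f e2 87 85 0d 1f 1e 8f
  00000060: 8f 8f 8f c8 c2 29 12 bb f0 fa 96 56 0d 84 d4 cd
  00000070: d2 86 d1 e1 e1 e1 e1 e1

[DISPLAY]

00000000  57 6e be 7e f2 3c a6 56  4c 13 f7 48 8d 9c 4b ed  |Wn.~.<.VL..H..K.| 
00000010  3b 7d 99 b3 6a 6a 6a 6a  6a 96 96 b4 f6 90 15 5d  |;}..jjjjj......]| 
00000020  29 f7 e7 17 b8 1e ec 05  0b cc 6b fc 93 ca 6e cc  |).........k...n.| 
00000030  02 37 96 59 50 50 50 50  50 50 50 2c 2c e0 5b 18  |.7.YPPPPPPP,,.[.| 
00000040  6d 4a b4 0d 91 b8 e0 df  ce 31 b1 12 ff ff ff ff  |mJ.......1......| 
00000050  ff ff ff ff c1 81 d6 bd  7f e2 87 85 0d 1f 1e 8f  |................| 
00000060  8f 8f 8f c8 c2 29 12 bb  f0 fa 96 56 0d 84 d4 cd  |.....).....V....| 
00000070  d2 86 d1 e1 e1 e1 e1 e1                           |........        | 
                                                                               
                                                                               
                                                                               


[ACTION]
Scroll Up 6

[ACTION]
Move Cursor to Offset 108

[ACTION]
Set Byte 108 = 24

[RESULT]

00000000  57 6e be 7e f2 3c a6 56  4c 13 f7 48 8d 9c 4b ed  |Wn.~.<.VL..H..K.| 
00000010  3b 7d 99 b3 6a 6a 6a 6a  6a 96 96 b4 f6 90 15 5d  |;}..jjjjj......]| 
00000020  29 f7 e7 17 b8 1e ec 05  0b cc 6b fc 93 ca 6e cc  |).........k...n.| 
00000030  02 37 96 59 50 50 50 50  50 50 50 2c 2c e0 5b 18  |.7.YPPPPPPP,,.[.| 
00000040  6d 4a b4 0d 91 b8 e0 df  ce 31 b1 12 ff ff ff ff  |mJ.......1......| 
00000050  ff ff ff ff c1 81 d6 bd  7f e2 87 85 0d 1f 1e 8f  |................| 
00000060  8f 8f 8f c8 c2 29 12 bb  f0 fa 96 56 24 84 d4 cd  |.....).....V$...| 
00000070  d2 86 d1 e1 e1 e1 e1 e1                           |........        | 
                                                                               
                                                                               
                                                                               


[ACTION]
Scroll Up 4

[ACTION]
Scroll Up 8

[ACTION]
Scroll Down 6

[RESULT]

00000060  8f 8f 8f c8 c2 29 12 bb  f0 fa 96 56 24 84 d4 cd  |.....).....V$...| 
00000070  d2 86 d1 e1 e1 e1 e1 e1                           |........        | 
                                                                               
                                                                               
                                                                               
                                                                               
                                                                               
                                                                               
                                                                               
                                                                               
                                                                               


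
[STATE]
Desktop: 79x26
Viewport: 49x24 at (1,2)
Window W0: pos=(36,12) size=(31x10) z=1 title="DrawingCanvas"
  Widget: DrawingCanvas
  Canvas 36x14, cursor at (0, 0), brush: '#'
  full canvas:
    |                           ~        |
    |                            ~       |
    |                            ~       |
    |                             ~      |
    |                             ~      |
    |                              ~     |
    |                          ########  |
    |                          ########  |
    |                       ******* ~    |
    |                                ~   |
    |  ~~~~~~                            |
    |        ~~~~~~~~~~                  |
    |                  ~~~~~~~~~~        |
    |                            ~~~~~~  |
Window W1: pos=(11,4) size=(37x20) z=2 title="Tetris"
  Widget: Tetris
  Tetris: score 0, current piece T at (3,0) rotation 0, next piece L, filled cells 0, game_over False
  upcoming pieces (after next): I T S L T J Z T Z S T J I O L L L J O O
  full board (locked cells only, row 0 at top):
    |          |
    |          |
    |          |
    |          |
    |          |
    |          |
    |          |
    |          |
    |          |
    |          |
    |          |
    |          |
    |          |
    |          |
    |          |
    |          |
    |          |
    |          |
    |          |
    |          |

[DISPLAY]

                                                 
                                                 
          ┏━━━━━━━━━━━━━━━━━━━━━━━━━━━━━━━━━━━┓  
          ┃ Tetris                            ┃  
          ┠───────────────────────────────────┨  
          ┃          │Next:                   ┃  
          ┃          │  ▒                     ┃  
          ┃          │▒▒▒                     ┃  
          ┃          │                        ┃  
          ┃          │                        ┃  
          ┃          │                        ┃━━
          ┃          │Score:                  ┃va
          ┃          │0                       ┃──
          ┃          │                        ┃  
          ┃          │                        ┃  
          ┃          │                        ┃  
          ┃          │                        ┃  
          ┃          │                        ┃  
          ┃          │                        ┃  
          ┃          │                        ┃━━
          ┃          │                        ┃  
          ┗━━━━━━━━━━━━━━━━━━━━━━━━━━━━━━━━━━━┛  
                                                 
                                                 


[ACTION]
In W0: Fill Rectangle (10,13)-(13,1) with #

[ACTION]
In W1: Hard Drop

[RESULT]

                                                 
                                                 
          ┏━━━━━━━━━━━━━━━━━━━━━━━━━━━━━━━━━━━┓  
          ┃ Tetris                            ┃  
          ┠───────────────────────────────────┨  
          ┃          │Next:                   ┃  
          ┃          │████                    ┃  
          ┃          │                        ┃  
          ┃          │                        ┃  
          ┃          │                        ┃  
          ┃          │                        ┃━━
          ┃          │Score:                  ┃va
          ┃          │0                       ┃──
          ┃          │                        ┃  
          ┃          │                        ┃  
          ┃          │                        ┃  
          ┃          │                        ┃  
          ┃          │                        ┃  
          ┃          │                        ┃  
          ┃    ▒     │                        ┃━━
          ┃   ▒▒▒    │                        ┃  
          ┗━━━━━━━━━━━━━━━━━━━━━━━━━━━━━━━━━━━┛  
                                                 
                                                 


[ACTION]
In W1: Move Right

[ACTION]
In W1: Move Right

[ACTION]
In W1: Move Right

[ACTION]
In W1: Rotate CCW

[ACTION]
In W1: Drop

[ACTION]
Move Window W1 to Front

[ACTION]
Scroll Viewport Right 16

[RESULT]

                                                 
                                                 
━━━━━━━━━━━━━━━━━━━━━━━━━━━━━━┓                  
is                            ┃                  
──────────────────────────────┨                  
     │Next:                   ┃                  
     │████                    ┃                  
     │                        ┃                  
     │                        ┃                  
     │                        ┃                  
     │                        ┃━━━━━━━━━━━━━━━━━━
     │Score:                  ┃vas               
     │0                       ┃──────────────────
     │                        ┃                ~ 
     │                        ┃                 ~
     │                        ┃                 ~
     │                        ┃                  
     │                        ┃                  
     │                        ┃                  
     │                        ┃━━━━━━━━━━━━━━━━━━
▒    │                        ┃                  
━━━━━━━━━━━━━━━━━━━━━━━━━━━━━━┛                  
                                                 
                                                 


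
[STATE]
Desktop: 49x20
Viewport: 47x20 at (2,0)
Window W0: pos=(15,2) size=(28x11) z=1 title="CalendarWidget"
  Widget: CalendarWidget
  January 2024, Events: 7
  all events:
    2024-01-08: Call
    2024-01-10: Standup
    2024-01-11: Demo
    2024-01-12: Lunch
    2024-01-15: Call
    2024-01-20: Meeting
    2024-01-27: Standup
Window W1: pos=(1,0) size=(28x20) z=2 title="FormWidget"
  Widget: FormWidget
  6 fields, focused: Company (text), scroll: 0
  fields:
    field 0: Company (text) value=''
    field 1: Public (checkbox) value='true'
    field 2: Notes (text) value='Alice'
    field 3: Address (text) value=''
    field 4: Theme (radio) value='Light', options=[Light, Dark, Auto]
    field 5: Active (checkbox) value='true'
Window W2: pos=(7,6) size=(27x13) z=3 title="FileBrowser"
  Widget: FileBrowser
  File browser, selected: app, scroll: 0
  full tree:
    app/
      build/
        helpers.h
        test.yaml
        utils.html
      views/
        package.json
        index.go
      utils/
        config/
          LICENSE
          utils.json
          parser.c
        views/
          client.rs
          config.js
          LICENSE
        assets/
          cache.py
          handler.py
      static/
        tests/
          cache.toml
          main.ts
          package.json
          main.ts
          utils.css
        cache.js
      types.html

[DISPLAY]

━━━━━━━━━━━━━━━━━━━━━━━━━━┓                    
 FormWidget               ┃                    
──────────────────────────┨━━━━━━━━━━━━━┓      
> Company:    [          ]┃et           ┃      
  Public:     [x]         ┃─────────────┨      
  Notes:      [Alice     ]┃y 2024       ┃      
  Add┏━━━━━━━━━━━━━━━━━━━━━━━━━┓Su      ┃      
  The┃ FileBrowser             ┃ 7      ┃      
  Act┠─────────────────────────┨ 13 14  ┃      
     ┃> [-] app/               ┃* 21    ┃      
     ┃    [+] build/           ┃ 28     ┃      
     ┃    [+] views/           ┃        ┃      
     ┃    [+] utils/           ┃━━━━━━━━┛      
     ┃    [+] static/          ┃               
     ┃    types.html           ┃               
     ┃                         ┃               
     ┃                         ┃               
     ┃                         ┃               
     ┗━━━━━━━━━━━━━━━━━━━━━━━━━┛               
━━━━━━━━━━━━━━━━━━━━━━━━━━┛                    


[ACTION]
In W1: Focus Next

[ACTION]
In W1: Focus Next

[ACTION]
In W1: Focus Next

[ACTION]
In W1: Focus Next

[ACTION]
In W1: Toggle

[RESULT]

━━━━━━━━━━━━━━━━━━━━━━━━━━┓                    
 FormWidget               ┃                    
──────────────────────────┨━━━━━━━━━━━━━┓      
  Company:    [          ]┃et           ┃      
  Public:     [x]         ┃─────────────┨      
  Notes:      [Alice     ]┃y 2024       ┃      
  Add┏━━━━━━━━━━━━━━━━━━━━━━━━━┓Su      ┃      
> The┃ FileBrowser             ┃ 7      ┃      
  Act┠─────────────────────────┨ 13 14  ┃      
     ┃> [-] app/               ┃* 21    ┃      
     ┃    [+] build/           ┃ 28     ┃      
     ┃    [+] views/           ┃        ┃      
     ┃    [+] utils/           ┃━━━━━━━━┛      
     ┃    [+] static/          ┃               
     ┃    types.html           ┃               
     ┃                         ┃               
     ┃                         ┃               
     ┃                         ┃               
     ┗━━━━━━━━━━━━━━━━━━━━━━━━━┛               
━━━━━━━━━━━━━━━━━━━━━━━━━━┛                    
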